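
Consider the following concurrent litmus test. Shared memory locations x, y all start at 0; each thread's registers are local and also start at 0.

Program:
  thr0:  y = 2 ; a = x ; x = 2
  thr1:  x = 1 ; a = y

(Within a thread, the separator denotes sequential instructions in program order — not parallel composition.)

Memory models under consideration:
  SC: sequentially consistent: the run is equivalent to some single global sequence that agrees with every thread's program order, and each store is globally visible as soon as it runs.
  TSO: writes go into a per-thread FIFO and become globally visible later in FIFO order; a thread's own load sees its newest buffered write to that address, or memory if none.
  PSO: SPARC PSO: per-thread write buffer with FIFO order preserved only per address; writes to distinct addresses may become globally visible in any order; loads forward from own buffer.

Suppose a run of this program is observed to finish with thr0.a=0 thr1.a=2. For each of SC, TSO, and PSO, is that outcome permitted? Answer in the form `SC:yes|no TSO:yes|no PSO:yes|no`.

SC:yes TSO:yes PSO:yes

outcome vector order: (thr0.a,thr1.a)
SC: 3 outcomes — {<0 2>; <1 0>; <1 2>}
TSO: 4 outcomes — {<0 0>; <0 2>; <1 0>; <1 2>}
PSO: 4 outcomes — {<0 0>; <0 2>; <1 0>; <1 2>}
target <0 2> ∈ {SC,TSO,PSO}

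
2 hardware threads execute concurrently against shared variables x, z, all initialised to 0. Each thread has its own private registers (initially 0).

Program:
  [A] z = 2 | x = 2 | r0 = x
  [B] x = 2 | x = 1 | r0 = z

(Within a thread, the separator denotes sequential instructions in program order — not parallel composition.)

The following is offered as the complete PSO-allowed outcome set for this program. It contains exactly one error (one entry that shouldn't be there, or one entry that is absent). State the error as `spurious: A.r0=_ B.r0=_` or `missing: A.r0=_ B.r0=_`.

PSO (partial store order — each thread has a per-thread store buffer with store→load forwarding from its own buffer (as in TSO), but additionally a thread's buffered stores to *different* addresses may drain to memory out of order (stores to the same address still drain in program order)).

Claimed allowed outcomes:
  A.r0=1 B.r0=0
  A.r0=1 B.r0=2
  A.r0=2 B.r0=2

outcome vector order: (A.r0,B.r0)
PSO (4): 10; 12; 20; 22
PSO∖claimed = {20}

missing: A.r0=2 B.r0=0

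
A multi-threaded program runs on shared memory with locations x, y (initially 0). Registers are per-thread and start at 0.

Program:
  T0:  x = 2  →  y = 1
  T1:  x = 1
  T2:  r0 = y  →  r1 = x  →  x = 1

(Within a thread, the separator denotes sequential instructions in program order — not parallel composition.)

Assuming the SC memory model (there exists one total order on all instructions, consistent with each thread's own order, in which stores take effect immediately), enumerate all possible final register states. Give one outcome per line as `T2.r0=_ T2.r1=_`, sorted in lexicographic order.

T2.r0=0 T2.r1=0
T2.r0=0 T2.r1=1
T2.r0=0 T2.r1=2
T2.r0=1 T2.r1=1
T2.r0=1 T2.r1=2

outcome vector order: (T2.r0,T2.r1)
|SC outcomes| = 5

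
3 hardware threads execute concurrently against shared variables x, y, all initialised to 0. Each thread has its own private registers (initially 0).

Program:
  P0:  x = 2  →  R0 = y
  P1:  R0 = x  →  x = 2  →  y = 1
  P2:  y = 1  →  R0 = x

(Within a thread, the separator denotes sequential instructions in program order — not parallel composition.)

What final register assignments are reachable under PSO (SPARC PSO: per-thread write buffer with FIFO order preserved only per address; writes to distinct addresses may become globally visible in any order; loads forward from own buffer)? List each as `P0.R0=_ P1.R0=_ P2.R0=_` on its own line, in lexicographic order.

outcome vector order: (P0.R0,P1.R0,P2.R0)
|PSO outcomes| = 8

P0.R0=0 P1.R0=0 P2.R0=0
P0.R0=0 P1.R0=0 P2.R0=2
P0.R0=0 P1.R0=2 P2.R0=0
P0.R0=0 P1.R0=2 P2.R0=2
P0.R0=1 P1.R0=0 P2.R0=0
P0.R0=1 P1.R0=0 P2.R0=2
P0.R0=1 P1.R0=2 P2.R0=0
P0.R0=1 P1.R0=2 P2.R0=2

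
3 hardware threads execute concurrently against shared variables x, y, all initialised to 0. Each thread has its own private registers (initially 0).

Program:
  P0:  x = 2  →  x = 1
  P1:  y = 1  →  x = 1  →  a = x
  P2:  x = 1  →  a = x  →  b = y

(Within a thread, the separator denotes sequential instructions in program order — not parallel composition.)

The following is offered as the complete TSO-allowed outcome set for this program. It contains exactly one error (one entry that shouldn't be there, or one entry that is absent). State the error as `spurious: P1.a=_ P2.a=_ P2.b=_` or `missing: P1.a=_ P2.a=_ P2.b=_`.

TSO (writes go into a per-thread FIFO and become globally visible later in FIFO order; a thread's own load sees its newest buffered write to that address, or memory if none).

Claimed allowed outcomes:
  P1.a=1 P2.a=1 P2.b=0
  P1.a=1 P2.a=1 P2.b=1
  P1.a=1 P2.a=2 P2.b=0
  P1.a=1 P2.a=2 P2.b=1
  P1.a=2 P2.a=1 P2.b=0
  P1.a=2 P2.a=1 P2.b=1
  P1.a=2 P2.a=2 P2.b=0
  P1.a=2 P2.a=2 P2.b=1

outcome vector order: (P1.a,P2.a,P2.b)
TSO (7): 1/1/0, 1/1/1, 1/2/0, 1/2/1, 2/1/0, 2/1/1, 2/2/1
claimed∖TSO = {2/2/0}

spurious: P1.a=2 P2.a=2 P2.b=0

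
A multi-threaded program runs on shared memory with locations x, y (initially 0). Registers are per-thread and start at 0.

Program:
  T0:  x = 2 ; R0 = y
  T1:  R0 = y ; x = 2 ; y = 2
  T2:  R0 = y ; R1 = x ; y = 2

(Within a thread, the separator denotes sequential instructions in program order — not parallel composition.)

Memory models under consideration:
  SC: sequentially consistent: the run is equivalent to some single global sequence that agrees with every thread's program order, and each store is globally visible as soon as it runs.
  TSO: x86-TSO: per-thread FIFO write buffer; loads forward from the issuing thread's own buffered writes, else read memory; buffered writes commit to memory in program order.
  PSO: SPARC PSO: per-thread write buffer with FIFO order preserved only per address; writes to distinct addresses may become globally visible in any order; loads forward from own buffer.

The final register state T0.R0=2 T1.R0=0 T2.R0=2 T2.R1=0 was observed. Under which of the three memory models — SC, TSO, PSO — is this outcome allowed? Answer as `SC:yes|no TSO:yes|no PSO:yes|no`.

SC:no TSO:no PSO:yes

outcome vector order: (T0.R0,T1.R0,T2.R0,T2.R1)
under SC → (0,0,0,0) (0,0,0,2) (0,0,2,2) (0,2,0,0) (0,2,0,2) (2,0,0,0) (2,0,0,2) (2,0,2,2) (2,2,0,0) (2,2,0,2)
under TSO → (0,0,0,0) (0,0,0,2) (0,0,2,2) (0,2,0,0) (0,2,0,2) (2,0,0,0) (2,0,0,2) (2,0,2,2) (2,2,0,0) (2,2,0,2)
under PSO → (0,0,0,0) (0,0,0,2) (0,0,2,0) (0,0,2,2) (0,2,0,0) (0,2,0,2) (2,0,0,0) (2,0,0,2) (2,0,2,0) (2,0,2,2) (2,2,0,0) (2,2,0,2)
target (2,0,2,0) ∈ {PSO}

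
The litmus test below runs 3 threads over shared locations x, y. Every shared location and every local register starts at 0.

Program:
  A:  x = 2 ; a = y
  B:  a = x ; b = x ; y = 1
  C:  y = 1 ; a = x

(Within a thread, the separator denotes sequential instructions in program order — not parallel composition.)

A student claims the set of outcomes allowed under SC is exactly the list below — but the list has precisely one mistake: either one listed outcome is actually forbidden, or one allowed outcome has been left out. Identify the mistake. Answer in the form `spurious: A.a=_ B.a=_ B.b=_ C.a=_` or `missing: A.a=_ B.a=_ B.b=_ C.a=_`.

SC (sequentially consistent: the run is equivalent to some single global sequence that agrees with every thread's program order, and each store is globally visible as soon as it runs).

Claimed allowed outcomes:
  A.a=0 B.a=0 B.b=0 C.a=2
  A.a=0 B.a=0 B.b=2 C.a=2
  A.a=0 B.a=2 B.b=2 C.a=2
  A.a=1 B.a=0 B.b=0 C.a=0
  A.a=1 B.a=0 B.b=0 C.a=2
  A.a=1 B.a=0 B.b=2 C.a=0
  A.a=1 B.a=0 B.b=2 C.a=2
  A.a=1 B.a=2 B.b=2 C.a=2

outcome vector order: (A.a,B.a,B.b,C.a)
SC (9): 0/0/0/2, 0/0/2/2, 0/2/2/2, 1/0/0/0, 1/0/0/2, 1/0/2/0, 1/0/2/2, 1/2/2/0, 1/2/2/2
SC∖claimed = {1/2/2/0}

missing: A.a=1 B.a=2 B.b=2 C.a=0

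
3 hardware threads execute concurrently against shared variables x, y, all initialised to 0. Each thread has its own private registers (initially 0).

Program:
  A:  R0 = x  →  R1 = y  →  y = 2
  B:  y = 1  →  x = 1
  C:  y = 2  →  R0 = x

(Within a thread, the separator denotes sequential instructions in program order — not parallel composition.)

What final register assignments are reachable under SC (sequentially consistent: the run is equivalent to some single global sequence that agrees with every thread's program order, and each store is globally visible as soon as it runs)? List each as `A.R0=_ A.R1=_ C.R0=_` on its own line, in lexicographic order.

A.R0=0 A.R1=0 C.R0=0
A.R0=0 A.R1=0 C.R0=1
A.R0=0 A.R1=1 C.R0=0
A.R0=0 A.R1=1 C.R0=1
A.R0=0 A.R1=2 C.R0=0
A.R0=0 A.R1=2 C.R0=1
A.R0=1 A.R1=1 C.R0=0
A.R0=1 A.R1=1 C.R0=1
A.R0=1 A.R1=2 C.R0=0
A.R0=1 A.R1=2 C.R0=1

outcome vector order: (A.R0,A.R1,C.R0)
|SC outcomes| = 10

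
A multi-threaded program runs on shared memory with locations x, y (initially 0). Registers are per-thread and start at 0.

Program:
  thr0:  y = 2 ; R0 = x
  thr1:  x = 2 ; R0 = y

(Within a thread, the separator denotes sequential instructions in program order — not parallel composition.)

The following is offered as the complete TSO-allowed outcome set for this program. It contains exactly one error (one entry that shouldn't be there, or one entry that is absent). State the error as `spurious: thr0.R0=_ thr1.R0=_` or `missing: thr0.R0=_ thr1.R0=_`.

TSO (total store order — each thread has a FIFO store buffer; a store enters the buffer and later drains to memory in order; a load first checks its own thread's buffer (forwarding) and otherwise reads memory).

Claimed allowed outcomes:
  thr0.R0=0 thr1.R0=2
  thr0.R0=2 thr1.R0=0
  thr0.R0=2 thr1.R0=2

missing: thr0.R0=0 thr1.R0=0

outcome vector order: (thr0.R0,thr1.R0)
TSO (4): 0/0, 0/2, 2/0, 2/2
TSO∖claimed = {0/0}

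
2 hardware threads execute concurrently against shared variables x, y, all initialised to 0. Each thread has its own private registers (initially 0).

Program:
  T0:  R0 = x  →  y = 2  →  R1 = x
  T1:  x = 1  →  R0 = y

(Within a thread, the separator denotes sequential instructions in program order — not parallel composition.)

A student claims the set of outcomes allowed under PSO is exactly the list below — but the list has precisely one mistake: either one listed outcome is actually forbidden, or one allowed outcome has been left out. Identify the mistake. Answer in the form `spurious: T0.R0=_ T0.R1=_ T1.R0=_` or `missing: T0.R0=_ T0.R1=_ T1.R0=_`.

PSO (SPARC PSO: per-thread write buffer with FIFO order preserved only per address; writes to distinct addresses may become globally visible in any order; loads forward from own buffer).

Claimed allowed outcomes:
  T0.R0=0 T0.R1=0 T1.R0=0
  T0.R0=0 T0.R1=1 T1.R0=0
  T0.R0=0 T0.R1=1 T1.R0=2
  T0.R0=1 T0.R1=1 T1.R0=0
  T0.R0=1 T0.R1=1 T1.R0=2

outcome vector order: (T0.R0,T0.R1,T1.R0)
[PSO] allowed = {<0 0 0> <0 0 2> <0 1 0> <0 1 2> <1 1 0> <1 1 2>}
PSO∖claimed = {<0 0 2>}

missing: T0.R0=0 T0.R1=0 T1.R0=2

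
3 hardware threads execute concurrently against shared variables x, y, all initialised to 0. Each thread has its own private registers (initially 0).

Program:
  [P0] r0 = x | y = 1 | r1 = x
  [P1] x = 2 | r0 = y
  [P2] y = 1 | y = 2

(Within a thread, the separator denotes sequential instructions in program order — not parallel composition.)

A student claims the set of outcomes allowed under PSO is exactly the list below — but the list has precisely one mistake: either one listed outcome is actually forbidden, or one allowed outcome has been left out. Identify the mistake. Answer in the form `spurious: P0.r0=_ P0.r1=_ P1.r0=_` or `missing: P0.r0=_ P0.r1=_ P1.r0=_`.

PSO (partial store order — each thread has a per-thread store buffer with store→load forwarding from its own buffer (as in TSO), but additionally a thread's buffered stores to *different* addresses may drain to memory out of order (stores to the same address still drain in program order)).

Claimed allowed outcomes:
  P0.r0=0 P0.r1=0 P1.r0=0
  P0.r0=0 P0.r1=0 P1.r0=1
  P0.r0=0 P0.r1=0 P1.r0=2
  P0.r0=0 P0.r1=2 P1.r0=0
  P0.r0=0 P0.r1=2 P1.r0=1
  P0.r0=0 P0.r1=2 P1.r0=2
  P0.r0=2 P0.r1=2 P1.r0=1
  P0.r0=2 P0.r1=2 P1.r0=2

outcome vector order: (P0.r0,P0.r1,P1.r0)
PSO: 9 outcomes — {0/0/0; 0/0/1; 0/0/2; 0/2/0; 0/2/1; 0/2/2; 2/2/0; 2/2/1; 2/2/2}
PSO∖claimed = {2/2/0}

missing: P0.r0=2 P0.r1=2 P1.r0=0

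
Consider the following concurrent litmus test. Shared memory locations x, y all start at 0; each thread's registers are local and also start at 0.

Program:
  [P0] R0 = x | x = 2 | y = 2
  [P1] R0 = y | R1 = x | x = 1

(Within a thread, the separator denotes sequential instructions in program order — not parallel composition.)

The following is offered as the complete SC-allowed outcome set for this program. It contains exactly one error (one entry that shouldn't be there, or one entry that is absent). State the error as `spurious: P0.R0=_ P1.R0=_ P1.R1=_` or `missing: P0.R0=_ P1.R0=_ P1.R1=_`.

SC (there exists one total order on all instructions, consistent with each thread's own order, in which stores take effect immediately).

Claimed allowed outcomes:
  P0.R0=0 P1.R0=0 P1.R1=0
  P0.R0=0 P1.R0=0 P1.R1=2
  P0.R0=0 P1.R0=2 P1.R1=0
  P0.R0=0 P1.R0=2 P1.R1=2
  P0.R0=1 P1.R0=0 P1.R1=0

outcome vector order: (P0.R0,P1.R0,P1.R1)
SC (4): 000, 002, 022, 100
claimed∖SC = {020}

spurious: P0.R0=0 P1.R0=2 P1.R1=0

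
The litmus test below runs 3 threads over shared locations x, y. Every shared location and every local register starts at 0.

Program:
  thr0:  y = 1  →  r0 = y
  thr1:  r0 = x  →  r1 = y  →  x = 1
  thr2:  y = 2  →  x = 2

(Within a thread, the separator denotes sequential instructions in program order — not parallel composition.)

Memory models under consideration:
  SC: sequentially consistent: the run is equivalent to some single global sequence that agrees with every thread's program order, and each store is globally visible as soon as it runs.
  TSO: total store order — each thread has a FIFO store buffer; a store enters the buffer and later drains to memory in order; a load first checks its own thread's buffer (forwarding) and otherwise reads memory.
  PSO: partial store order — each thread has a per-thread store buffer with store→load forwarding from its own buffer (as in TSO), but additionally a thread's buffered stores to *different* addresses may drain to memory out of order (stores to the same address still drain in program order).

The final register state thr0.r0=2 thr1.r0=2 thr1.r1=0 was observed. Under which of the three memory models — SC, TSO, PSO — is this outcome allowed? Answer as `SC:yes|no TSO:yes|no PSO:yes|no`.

SC:no TSO:no PSO:yes

outcome vector order: (thr0.r0,thr1.r0,thr1.r1)
SC: 9 outcomes — {100, 101, 102, 121, 122, 200, 201, 202, 222}
TSO: 9 outcomes — {100, 101, 102, 121, 122, 200, 201, 202, 222}
PSO: 12 outcomes — {100, 101, 102, 120, 121, 122, 200, 201, 202, 220, 221, 222}
target 220 ∈ {PSO}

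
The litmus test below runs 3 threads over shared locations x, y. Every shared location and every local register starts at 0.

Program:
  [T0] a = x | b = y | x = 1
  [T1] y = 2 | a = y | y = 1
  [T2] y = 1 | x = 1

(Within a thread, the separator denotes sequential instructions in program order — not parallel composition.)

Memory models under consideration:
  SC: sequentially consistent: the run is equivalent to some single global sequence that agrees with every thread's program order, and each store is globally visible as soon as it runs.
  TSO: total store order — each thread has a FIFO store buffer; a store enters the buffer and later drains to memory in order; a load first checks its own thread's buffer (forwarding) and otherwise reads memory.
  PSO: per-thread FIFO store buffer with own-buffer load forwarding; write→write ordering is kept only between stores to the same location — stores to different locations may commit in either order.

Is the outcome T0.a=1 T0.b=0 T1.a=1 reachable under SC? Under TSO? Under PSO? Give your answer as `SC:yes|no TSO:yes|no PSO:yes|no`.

outcome vector order: (T0.a,T0.b,T1.a)
SC: 9 outcomes — {(0,0,1), (0,0,2), (0,1,1), (0,1,2), (0,2,1), (0,2,2), (1,1,1), (1,1,2), (1,2,2)}
TSO: 9 outcomes — {(0,0,1), (0,0,2), (0,1,1), (0,1,2), (0,2,1), (0,2,2), (1,1,1), (1,1,2), (1,2,2)}
PSO: 12 outcomes — {(0,0,1), (0,0,2), (0,1,1), (0,1,2), (0,2,1), (0,2,2), (1,0,1), (1,0,2), (1,1,1), (1,1,2), (1,2,1), (1,2,2)}
target (1,0,1) ∈ {PSO}

SC:no TSO:no PSO:yes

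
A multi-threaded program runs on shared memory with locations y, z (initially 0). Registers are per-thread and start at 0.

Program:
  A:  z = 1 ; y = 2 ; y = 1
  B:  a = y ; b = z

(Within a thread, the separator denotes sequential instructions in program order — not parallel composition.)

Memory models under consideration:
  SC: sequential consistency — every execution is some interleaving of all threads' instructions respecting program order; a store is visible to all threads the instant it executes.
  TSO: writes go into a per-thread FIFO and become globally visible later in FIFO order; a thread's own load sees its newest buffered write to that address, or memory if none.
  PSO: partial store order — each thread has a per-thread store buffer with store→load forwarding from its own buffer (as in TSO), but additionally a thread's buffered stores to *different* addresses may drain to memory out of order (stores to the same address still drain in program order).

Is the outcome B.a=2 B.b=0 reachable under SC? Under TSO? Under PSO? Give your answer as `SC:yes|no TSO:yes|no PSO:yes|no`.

SC:no TSO:no PSO:yes

outcome vector order: (B.a,B.b)
under SC → 00; 01; 11; 21
under TSO → 00; 01; 11; 21
under PSO → 00; 01; 10; 11; 20; 21
target 20 ∈ {PSO}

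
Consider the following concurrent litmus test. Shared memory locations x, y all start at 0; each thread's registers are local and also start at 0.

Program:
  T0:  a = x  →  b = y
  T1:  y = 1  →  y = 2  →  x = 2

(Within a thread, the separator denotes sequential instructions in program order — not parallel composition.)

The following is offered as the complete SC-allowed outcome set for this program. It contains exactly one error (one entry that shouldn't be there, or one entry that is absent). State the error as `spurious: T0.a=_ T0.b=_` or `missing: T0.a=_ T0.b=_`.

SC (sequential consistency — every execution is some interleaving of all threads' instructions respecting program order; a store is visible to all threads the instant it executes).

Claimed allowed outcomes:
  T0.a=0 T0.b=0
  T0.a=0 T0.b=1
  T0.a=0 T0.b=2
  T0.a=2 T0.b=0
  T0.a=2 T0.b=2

outcome vector order: (T0.a,T0.b)
[SC] allowed = {00; 01; 02; 22}
claimed∖SC = {20}

spurious: T0.a=2 T0.b=0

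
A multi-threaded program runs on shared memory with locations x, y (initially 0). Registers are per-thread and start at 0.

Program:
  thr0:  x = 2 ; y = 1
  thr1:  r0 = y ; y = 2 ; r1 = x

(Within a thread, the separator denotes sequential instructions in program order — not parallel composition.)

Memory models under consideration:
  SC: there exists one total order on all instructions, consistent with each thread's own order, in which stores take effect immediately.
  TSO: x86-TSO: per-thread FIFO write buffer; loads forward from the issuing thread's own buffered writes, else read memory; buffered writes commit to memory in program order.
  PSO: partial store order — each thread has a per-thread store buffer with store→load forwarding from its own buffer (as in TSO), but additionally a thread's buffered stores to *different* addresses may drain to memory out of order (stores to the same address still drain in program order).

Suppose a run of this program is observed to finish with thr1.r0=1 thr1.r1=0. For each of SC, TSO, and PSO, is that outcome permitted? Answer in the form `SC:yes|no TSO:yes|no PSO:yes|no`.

SC:no TSO:no PSO:yes

outcome vector order: (thr1.r0,thr1.r1)
SC (3): 00 02 12
TSO (3): 00 02 12
PSO (4): 00 02 10 12
target 10 ∈ {PSO}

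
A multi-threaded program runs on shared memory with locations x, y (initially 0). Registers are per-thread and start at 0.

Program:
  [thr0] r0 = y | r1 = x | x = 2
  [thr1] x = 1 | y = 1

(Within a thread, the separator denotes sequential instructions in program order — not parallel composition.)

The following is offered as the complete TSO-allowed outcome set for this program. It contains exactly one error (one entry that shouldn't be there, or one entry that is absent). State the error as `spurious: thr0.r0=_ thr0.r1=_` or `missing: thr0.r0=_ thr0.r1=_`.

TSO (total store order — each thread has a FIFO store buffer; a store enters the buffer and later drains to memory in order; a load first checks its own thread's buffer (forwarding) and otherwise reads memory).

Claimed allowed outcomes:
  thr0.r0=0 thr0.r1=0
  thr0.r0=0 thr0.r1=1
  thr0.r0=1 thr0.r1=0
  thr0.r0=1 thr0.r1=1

outcome vector order: (thr0.r0,thr0.r1)
[TSO] allowed = {<0 0> <0 1> <1 1>}
claimed∖TSO = {<1 0>}

spurious: thr0.r0=1 thr0.r1=0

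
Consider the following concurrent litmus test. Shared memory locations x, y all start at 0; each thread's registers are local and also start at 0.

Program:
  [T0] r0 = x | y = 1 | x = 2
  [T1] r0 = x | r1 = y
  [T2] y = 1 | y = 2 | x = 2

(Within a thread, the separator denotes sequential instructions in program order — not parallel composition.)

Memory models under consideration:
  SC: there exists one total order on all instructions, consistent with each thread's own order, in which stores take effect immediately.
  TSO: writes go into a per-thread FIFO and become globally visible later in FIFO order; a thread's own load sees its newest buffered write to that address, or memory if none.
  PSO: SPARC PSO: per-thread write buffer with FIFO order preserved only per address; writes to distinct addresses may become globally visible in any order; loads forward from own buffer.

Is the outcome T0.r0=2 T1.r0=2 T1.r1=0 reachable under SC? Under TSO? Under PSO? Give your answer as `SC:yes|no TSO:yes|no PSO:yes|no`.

outcome vector order: (T0.r0,T1.r0,T1.r1)
SC (10): (0,0,0); (0,0,1); (0,0,2); (0,2,1); (0,2,2); (2,0,0); (2,0,1); (2,0,2); (2,2,1); (2,2,2)
TSO (10): (0,0,0); (0,0,1); (0,0,2); (0,2,1); (0,2,2); (2,0,0); (2,0,1); (2,0,2); (2,2,1); (2,2,2)
PSO (12): (0,0,0); (0,0,1); (0,0,2); (0,2,0); (0,2,1); (0,2,2); (2,0,0); (2,0,1); (2,0,2); (2,2,0); (2,2,1); (2,2,2)
target (2,2,0) ∈ {PSO}

SC:no TSO:no PSO:yes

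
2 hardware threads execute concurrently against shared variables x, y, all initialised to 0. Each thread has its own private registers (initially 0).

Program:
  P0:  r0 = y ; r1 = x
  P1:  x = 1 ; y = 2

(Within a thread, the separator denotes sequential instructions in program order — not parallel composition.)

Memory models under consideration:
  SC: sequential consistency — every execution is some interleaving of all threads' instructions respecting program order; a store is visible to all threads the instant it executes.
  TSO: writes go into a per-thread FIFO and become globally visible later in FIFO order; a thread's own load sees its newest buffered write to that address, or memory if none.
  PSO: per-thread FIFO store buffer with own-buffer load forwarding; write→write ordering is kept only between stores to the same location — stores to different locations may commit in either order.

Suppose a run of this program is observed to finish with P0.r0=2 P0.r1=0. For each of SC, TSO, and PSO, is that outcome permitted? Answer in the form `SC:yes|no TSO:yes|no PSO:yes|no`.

SC:no TSO:no PSO:yes

outcome vector order: (P0.r0,P0.r1)
SC (3): 00, 01, 21
TSO (3): 00, 01, 21
PSO (4): 00, 01, 20, 21
target 20 ∈ {PSO}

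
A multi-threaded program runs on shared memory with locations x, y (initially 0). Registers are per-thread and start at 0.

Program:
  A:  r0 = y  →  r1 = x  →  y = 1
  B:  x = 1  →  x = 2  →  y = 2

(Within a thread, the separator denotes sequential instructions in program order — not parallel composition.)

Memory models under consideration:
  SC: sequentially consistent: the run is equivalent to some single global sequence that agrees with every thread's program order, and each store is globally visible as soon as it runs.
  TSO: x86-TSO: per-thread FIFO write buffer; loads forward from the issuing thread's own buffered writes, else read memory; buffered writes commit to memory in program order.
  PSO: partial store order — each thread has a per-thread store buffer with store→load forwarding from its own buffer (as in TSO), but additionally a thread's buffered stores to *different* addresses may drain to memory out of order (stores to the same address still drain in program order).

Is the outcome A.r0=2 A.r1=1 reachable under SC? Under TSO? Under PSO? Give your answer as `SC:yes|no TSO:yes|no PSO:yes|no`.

SC:no TSO:no PSO:yes

outcome vector order: (A.r0,A.r1)
under SC → 0/0, 0/1, 0/2, 2/2
under TSO → 0/0, 0/1, 0/2, 2/2
under PSO → 0/0, 0/1, 0/2, 2/0, 2/1, 2/2
target 2/1 ∈ {PSO}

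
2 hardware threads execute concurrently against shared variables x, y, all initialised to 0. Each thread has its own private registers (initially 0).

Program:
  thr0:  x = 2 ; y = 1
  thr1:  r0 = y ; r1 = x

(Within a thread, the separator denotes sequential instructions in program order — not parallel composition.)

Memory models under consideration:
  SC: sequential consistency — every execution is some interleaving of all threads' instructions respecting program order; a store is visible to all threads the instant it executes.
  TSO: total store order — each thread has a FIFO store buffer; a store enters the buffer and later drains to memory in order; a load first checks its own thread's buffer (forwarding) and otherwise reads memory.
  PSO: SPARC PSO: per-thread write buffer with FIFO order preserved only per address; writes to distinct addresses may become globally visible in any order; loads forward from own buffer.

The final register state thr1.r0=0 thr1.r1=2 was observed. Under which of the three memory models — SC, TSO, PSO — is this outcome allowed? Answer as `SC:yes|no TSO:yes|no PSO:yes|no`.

SC:yes TSO:yes PSO:yes

outcome vector order: (thr1.r0,thr1.r1)
SC: 3 outcomes — {0/0 0/2 1/2}
TSO: 3 outcomes — {0/0 0/2 1/2}
PSO: 4 outcomes — {0/0 0/2 1/0 1/2}
target 0/2 ∈ {SC,TSO,PSO}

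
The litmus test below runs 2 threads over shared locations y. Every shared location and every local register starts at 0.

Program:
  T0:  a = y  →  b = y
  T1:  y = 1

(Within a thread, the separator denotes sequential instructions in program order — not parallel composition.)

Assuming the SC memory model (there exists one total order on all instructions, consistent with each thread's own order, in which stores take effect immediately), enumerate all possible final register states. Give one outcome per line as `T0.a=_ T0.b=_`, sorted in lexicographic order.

T0.a=0 T0.b=0
T0.a=0 T0.b=1
T0.a=1 T0.b=1

outcome vector order: (T0.a,T0.b)
|SC outcomes| = 3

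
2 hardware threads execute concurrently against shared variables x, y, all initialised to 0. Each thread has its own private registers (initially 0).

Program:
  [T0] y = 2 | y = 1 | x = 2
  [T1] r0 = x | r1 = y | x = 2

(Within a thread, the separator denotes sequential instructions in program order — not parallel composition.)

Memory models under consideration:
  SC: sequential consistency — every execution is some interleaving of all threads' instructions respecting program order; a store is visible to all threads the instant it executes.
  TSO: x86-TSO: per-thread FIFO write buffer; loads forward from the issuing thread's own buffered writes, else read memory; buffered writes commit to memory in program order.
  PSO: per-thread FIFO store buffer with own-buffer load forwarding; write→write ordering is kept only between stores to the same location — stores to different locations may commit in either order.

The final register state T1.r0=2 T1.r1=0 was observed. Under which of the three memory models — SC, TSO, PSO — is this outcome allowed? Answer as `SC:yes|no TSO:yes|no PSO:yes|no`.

SC:no TSO:no PSO:yes

outcome vector order: (T1.r0,T1.r1)
SC: 4 outcomes — {(0,0), (0,1), (0,2), (2,1)}
TSO: 4 outcomes — {(0,0), (0,1), (0,2), (2,1)}
PSO: 6 outcomes — {(0,0), (0,1), (0,2), (2,0), (2,1), (2,2)}
target (2,0) ∈ {PSO}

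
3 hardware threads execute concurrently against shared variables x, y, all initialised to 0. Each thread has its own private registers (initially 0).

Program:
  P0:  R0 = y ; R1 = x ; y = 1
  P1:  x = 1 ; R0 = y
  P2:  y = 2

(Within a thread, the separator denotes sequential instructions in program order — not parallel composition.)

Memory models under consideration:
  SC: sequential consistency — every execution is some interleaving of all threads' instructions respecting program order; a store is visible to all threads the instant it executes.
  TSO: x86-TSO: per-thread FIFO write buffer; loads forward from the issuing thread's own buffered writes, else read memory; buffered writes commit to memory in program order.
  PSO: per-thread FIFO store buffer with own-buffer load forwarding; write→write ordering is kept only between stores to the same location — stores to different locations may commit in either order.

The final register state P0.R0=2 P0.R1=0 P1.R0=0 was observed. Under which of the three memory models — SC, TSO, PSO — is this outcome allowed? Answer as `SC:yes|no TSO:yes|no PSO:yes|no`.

outcome vector order: (P0.R0,P0.R1,P1.R0)
under SC → 0/0/0, 0/0/1, 0/0/2, 0/1/0, 0/1/1, 0/1/2, 2/0/1, 2/0/2, 2/1/0, 2/1/1, 2/1/2
under TSO → 0/0/0, 0/0/1, 0/0/2, 0/1/0, 0/1/1, 0/1/2, 2/0/0, 2/0/1, 2/0/2, 2/1/0, 2/1/1, 2/1/2
under PSO → 0/0/0, 0/0/1, 0/0/2, 0/1/0, 0/1/1, 0/1/2, 2/0/0, 2/0/1, 2/0/2, 2/1/0, 2/1/1, 2/1/2
target 2/0/0 ∈ {TSO,PSO}

SC:no TSO:yes PSO:yes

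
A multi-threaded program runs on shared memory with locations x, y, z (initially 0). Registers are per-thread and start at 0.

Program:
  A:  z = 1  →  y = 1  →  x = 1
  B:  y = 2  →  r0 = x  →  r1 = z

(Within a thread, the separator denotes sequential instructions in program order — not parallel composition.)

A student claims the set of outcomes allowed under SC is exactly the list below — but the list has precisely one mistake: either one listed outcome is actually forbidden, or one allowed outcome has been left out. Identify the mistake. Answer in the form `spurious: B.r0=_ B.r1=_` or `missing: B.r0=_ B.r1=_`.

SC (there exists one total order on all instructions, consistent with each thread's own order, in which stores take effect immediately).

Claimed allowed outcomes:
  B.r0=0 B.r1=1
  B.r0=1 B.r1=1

missing: B.r0=0 B.r1=0

outcome vector order: (B.r0,B.r1)
SC: 3 outcomes — {0/0, 0/1, 1/1}
SC∖claimed = {0/0}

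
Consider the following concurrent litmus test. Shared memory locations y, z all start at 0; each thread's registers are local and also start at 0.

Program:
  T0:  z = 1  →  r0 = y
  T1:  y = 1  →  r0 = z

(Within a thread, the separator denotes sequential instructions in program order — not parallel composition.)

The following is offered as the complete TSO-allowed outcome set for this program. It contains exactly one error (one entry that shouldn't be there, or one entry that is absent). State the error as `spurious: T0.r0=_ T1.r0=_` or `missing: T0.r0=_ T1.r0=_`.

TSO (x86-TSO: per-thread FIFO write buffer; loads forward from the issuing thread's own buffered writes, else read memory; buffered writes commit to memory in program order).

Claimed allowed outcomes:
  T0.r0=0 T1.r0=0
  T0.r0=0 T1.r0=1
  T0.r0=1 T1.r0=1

outcome vector order: (T0.r0,T1.r0)
[TSO] allowed = {0/0 0/1 1/0 1/1}
TSO∖claimed = {1/0}

missing: T0.r0=1 T1.r0=0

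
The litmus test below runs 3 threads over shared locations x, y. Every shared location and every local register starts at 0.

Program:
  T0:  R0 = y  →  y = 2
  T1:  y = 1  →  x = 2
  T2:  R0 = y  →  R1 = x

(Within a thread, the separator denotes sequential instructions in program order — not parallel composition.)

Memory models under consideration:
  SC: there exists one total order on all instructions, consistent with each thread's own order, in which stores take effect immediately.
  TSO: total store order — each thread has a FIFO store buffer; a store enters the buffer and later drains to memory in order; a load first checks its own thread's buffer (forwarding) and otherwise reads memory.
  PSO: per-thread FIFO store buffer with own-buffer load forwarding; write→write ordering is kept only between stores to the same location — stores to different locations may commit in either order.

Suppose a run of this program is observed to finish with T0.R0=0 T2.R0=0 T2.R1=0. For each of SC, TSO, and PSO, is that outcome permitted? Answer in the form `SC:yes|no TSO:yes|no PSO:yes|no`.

outcome vector order: (T0.R0,T2.R0,T2.R1)
SC (12): <0 0 0>; <0 0 2>; <0 1 0>; <0 1 2>; <0 2 0>; <0 2 2>; <1 0 0>; <1 0 2>; <1 1 0>; <1 1 2>; <1 2 0>; <1 2 2>
TSO (12): <0 0 0>; <0 0 2>; <0 1 0>; <0 1 2>; <0 2 0>; <0 2 2>; <1 0 0>; <1 0 2>; <1 1 0>; <1 1 2>; <1 2 0>; <1 2 2>
PSO (12): <0 0 0>; <0 0 2>; <0 1 0>; <0 1 2>; <0 2 0>; <0 2 2>; <1 0 0>; <1 0 2>; <1 1 0>; <1 1 2>; <1 2 0>; <1 2 2>
target <0 0 0> ∈ {SC,TSO,PSO}

SC:yes TSO:yes PSO:yes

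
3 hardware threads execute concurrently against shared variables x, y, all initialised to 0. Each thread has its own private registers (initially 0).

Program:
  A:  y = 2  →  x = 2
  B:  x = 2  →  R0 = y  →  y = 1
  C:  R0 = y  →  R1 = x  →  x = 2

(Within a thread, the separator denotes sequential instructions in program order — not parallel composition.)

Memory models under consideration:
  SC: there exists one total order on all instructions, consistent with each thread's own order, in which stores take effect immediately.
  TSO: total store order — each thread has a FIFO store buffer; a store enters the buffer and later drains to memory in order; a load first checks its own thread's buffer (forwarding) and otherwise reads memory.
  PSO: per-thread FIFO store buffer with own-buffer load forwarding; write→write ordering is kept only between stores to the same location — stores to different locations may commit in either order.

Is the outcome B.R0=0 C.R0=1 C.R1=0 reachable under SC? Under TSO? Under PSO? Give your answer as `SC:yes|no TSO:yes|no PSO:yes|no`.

outcome vector order: (B.R0,C.R0,C.R1)
SC (9): 000 002 012 022 200 202 212 220 222
TSO (10): 000 002 012 020 022 200 202 212 220 222
PSO (12): 000 002 010 012 020 022 200 202 210 212 220 222
target 010 ∈ {PSO}

SC:no TSO:no PSO:yes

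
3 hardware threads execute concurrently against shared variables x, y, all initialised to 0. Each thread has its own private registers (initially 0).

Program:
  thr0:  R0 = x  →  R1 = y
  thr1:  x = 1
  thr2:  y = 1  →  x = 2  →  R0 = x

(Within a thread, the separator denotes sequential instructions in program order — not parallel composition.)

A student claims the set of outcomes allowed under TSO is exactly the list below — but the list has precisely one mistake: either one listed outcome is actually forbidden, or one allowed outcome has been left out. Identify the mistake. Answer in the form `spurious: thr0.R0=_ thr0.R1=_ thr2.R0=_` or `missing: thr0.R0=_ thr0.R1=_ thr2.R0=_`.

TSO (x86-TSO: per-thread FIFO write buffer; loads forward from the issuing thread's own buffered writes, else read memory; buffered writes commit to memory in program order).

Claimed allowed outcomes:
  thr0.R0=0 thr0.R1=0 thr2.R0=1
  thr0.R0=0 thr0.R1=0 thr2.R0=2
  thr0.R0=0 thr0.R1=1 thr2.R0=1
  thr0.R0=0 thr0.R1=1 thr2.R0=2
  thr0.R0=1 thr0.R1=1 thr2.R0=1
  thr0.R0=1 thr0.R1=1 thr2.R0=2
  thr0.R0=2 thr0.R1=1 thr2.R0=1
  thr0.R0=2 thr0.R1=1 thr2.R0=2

missing: thr0.R0=1 thr0.R1=0 thr2.R0=2

outcome vector order: (thr0.R0,thr0.R1,thr2.R0)
[TSO] allowed = {0/0/1, 0/0/2, 0/1/1, 0/1/2, 1/0/2, 1/1/1, 1/1/2, 2/1/1, 2/1/2}
TSO∖claimed = {1/0/2}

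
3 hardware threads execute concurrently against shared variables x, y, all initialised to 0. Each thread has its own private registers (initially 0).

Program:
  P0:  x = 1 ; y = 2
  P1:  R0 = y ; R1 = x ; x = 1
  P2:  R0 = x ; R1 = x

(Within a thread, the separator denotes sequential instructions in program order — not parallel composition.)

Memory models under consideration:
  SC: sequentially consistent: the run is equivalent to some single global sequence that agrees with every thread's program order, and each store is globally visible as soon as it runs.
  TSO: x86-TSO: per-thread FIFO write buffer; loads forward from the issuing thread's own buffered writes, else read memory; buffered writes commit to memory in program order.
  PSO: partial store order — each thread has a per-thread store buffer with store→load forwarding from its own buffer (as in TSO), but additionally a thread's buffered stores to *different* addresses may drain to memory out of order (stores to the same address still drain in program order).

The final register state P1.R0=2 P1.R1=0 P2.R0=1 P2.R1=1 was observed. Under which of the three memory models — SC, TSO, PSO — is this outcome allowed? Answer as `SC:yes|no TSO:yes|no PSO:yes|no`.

SC:no TSO:no PSO:yes

outcome vector order: (P1.R0,P1.R1,P2.R0,P2.R1)
SC: 9 outcomes — {0000; 0001; 0011; 0100; 0101; 0111; 2100; 2101; 2111}
TSO: 9 outcomes — {0000; 0001; 0011; 0100; 0101; 0111; 2100; 2101; 2111}
PSO: 12 outcomes — {0000; 0001; 0011; 0100; 0101; 0111; 2000; 2001; 2011; 2100; 2101; 2111}
target 2011 ∈ {PSO}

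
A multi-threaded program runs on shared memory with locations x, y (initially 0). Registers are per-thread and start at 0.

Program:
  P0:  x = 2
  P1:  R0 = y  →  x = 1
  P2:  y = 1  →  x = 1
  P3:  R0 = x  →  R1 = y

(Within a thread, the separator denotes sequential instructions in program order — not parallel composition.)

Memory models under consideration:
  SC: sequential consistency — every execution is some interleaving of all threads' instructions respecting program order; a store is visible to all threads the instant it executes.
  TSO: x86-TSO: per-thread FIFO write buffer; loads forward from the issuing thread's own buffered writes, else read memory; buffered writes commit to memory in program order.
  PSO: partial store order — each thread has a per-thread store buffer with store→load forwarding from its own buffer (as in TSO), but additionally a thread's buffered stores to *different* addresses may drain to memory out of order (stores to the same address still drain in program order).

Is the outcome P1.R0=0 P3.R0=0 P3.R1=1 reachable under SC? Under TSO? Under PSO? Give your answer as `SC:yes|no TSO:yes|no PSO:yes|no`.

outcome vector order: (P1.R0,P3.R0,P3.R1)
[SC] allowed = {(0,0,0), (0,0,1), (0,1,0), (0,1,1), (0,2,0), (0,2,1), (1,0,0), (1,0,1), (1,1,1), (1,2,0), (1,2,1)}
[TSO] allowed = {(0,0,0), (0,0,1), (0,1,0), (0,1,1), (0,2,0), (0,2,1), (1,0,0), (1,0,1), (1,1,1), (1,2,0), (1,2,1)}
[PSO] allowed = {(0,0,0), (0,0,1), (0,1,0), (0,1,1), (0,2,0), (0,2,1), (1,0,0), (1,0,1), (1,1,0), (1,1,1), (1,2,0), (1,2,1)}
target (0,0,1) ∈ {SC,TSO,PSO}

SC:yes TSO:yes PSO:yes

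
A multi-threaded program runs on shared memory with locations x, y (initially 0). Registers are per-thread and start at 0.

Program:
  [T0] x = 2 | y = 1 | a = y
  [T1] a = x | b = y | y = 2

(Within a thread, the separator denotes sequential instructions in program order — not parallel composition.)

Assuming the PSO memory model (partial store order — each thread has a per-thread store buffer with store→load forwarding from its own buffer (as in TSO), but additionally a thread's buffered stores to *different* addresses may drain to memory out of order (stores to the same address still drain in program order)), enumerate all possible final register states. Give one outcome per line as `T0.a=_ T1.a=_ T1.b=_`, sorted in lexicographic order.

outcome vector order: (T0.a,T1.a,T1.b)
|PSO outcomes| = 8

T0.a=1 T1.a=0 T1.b=0
T0.a=1 T1.a=0 T1.b=1
T0.a=1 T1.a=2 T1.b=0
T0.a=1 T1.a=2 T1.b=1
T0.a=2 T1.a=0 T1.b=0
T0.a=2 T1.a=0 T1.b=1
T0.a=2 T1.a=2 T1.b=0
T0.a=2 T1.a=2 T1.b=1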